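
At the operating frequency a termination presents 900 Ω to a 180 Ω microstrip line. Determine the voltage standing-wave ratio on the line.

VSWR ≈ 5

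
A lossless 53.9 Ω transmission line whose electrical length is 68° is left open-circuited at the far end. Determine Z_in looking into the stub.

tan(βl) = 2.48
For an open-circuited stub, Z_in = −jZ_0·cot(βl) = −jZ_0/tan(βl)

Z_in ≈ −j21.8 Ω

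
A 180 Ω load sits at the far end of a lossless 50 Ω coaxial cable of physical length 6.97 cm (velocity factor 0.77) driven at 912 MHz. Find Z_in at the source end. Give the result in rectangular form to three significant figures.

λ = v/f = 0.77·c / 912 MHz = 0.253 m
βl = 2π·l/λ = 2π × 0.275 = 99.1°
tan(βl) = tan(99.1°) = -6.27
Z_in = Z_0·(Z_L + jZ_0·tanβl)/(Z_0 + jZ_L·tanβl)
     = 50·(180 − j313)/(50 − j1130)

Z_in ≈ 14.2 + j7.35 Ω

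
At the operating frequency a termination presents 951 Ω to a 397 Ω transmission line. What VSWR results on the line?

Γ = (951 − 397)/(951 + 397) = 0.411
VSWR = (1 + 0.411)/(1 − 0.411)

VSWR ≈ 2.4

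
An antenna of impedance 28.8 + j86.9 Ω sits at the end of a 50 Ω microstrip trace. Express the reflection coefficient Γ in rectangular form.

Γ ≈ 0.427 + j0.631

Γ = (Z_L − Z_0)/(Z_L + Z_0) = (-21.2 + j86.9)/(78.8 + j86.9)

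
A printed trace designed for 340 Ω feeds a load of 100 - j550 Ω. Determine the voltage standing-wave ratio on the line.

Γ = (Z_L − Z_0)/(Z_L + Z_0) = (-240 − j550)/(440 − j550)
|Γ| = 600/704 = 0.852
VSWR = (1 + |Γ|)/(1 − |Γ|) = 1.85/0.148

VSWR ≈ 12.5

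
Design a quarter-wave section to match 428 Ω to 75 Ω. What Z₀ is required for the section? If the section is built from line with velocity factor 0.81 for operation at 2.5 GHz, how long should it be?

Z_qwt = √(Z_0·R_L) = √(75 × 428) = √32100
λ = 0.81·c/f = 0.0972 m, so l = λ/4 = 0.0243 m

Z_qwt ≈ 179 Ω; length ≈ 2.43 cm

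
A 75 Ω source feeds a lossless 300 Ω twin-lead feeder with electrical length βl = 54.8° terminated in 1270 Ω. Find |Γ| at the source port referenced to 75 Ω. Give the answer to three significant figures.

|Γ| ≈ 0.745

tan(βl) = 1.42
Z_in = Z_0·(Z_L + jZ_0·tanβl)/(Z_0 + jZ_L·tanβl) = 103 − j194 Ω
Γ_s = (Z_in − Z_s)/(Z_in + Z_s) = (28.3 − j194)/(178 − j194), |Γ_s| = 0.745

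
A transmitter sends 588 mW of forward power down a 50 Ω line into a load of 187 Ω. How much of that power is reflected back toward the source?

P_reflected ≈ 196 mW

Γ = (187 − 50)/(187 + 50) = 0.578
|Γ|² = 0.334
P_refl = |Γ|²·P_inc = 196 mW, P_del = (1 − |Γ|²)·P_inc = 392 mW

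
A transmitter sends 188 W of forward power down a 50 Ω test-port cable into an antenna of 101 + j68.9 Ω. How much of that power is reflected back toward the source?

|Γ| = |(51 + j68.9)/(151 + j68.9)| = 0.516
|Γ|² = 0.267
P_refl = |Γ|²·P_inc = 50.1 W, P_del = (1 − |Γ|²)·P_inc = 138 W

P_reflected ≈ 50.1 W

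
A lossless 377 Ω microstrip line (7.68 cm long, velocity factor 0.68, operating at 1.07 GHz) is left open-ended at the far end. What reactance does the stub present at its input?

λ = v/f = 0.68·c / 1.07 GHz = 0.191 m
βl = 2π·l/λ = 2π × 0.403 = 145°
tan(βl) = -0.7
For an open-ended stub, Z_in = −jZ_0·cot(βl) = −jZ_0/tan(βl)

X_in ≈ 539 Ω (inductive)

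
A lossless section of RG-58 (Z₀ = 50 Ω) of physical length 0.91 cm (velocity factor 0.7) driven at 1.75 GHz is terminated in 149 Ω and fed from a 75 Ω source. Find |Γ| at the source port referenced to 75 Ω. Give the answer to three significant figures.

|Γ| ≈ 0.439

λ = v/f = 0.7·c / 1.75 GHz = 0.12 m
βl = 2π·l/λ = 2π × 0.0758 = 27.3°
tan(βl) = 0.516
Z_in = Z_0·(Z_L + jZ_0·tanβl)/(Z_0 + jZ_L·tanβl) = 56.1 − j60.4 Ω
Γ_s = (Z_in − Z_s)/(Z_in + Z_s) = (-18.9 − j60.4)/(131 − j60.4), |Γ_s| = 0.439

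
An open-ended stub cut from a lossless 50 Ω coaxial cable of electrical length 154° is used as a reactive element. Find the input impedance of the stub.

tan(βl) = -0.488
For an open-ended stub, Z_in = −jZ_0·cot(βl) = −jZ_0/tan(βl)

Z_in ≈ +j103 Ω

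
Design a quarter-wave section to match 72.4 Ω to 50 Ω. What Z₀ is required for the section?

Z_qwt ≈ 60.2 Ω

Z_qwt = √(Z_0·R_L) = √(50 × 72.4) = √3620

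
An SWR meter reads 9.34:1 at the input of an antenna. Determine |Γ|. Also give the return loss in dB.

|Γ| ≈ 0.807; return loss ≈ 1.87 dB

|Γ| = (S − 1)/(S + 1) = (9.34 − 1)/(9.34 + 1) = 8.34/10.3
RL = −20·log₁₀|Γ| = −20·log₁₀(0.807)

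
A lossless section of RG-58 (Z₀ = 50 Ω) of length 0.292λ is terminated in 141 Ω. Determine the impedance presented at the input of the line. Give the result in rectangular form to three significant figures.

βl = 2π × 0.292 = 105°
tan(βl) = tan(105°) = -3.7
Z_in = Z_0·(Z_L + jZ_0·tanβl)/(Z_0 + jZ_L·tanβl)
     = 50·(141 − j185)/(50 − j522)

Z_in ≈ 18.9 + j11.7 Ω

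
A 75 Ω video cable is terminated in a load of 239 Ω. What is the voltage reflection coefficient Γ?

Γ = 0.522

Γ = (Z_L − Z_0)/(Z_L + Z_0) = (239 − 75)/(239 + 75) = 164/314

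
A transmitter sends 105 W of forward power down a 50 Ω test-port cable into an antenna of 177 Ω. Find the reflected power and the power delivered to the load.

P_reflected ≈ 32.9 W; P_delivered ≈ 72.1 W

Γ = (177 − 50)/(177 + 50) = 0.559
|Γ|² = 0.313
P_refl = |Γ|²·P_inc = 32.9 W, P_del = (1 − |Γ|²)·P_inc = 72.1 W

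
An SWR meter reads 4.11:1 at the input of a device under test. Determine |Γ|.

|Γ| = (S − 1)/(S + 1) = (4.11 − 1)/(4.11 + 1) = 3.11/5.11

|Γ| ≈ 0.609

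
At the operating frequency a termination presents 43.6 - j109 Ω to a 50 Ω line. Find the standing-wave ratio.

Γ = (Z_L − Z_0)/(Z_L + Z_0) = (-6.4 − j109)/(93.6 − j109)
|Γ| = 109/144 = 0.76
VSWR = (1 + |Γ|)/(1 − |Γ|) = 1.76/0.24

VSWR ≈ 7.33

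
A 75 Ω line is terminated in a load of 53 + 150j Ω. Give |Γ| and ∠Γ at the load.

Γ = (Z_L − Z_0)/(Z_L + Z_0) = (-22 + j150)/(128 + j150)
|Γ| = 152/197 = 0.769

Γ ≈ 0.769 ∠ 48.8°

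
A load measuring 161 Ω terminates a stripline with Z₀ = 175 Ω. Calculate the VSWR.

VSWR ≈ 1.09

For a purely resistive load, VSWR = R_L/Z_0 or Z_0/R_L (whichever > 1) = 175/161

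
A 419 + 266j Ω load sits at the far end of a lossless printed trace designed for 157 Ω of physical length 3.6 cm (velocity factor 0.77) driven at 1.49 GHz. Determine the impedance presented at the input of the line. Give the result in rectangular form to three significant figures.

Z_in ≈ 44.1 − j43.8 Ω

λ = v/f = 0.77·c / 1.49 GHz = 0.155 m
βl = 2π·l/λ = 2π × 0.232 = 83.6°
tan(βl) = tan(83.6°) = 8.91
Z_in = Z_0·(Z_L + jZ_0·tanβl)/(Z_0 + jZ_L·tanβl)
     = 157·(419 + j1660)/(-2210 + j3730)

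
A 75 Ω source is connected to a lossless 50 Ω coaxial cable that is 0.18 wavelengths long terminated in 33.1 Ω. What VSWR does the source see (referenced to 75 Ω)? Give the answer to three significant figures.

βl = 2π × 0.18 = 64.8°
tan(βl) = 2.13
Z_in = Z_0·(Z_L + jZ_0·tanβl)/(Z_0 + jZ_L·tanβl) = 61.3 + j20 Ω
Γ_s = (Z_in − Z_s)/(Z_in + Z_s) = (-13.7 + j20)/(136 + j20), |Γ_s| = 0.176
VSWR = (1 + |Γ_s|)/(1 − |Γ_s|)

VSWR ≈ 1.43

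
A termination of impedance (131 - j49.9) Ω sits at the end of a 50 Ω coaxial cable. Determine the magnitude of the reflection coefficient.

Γ = (Z_L − Z_0)/(Z_L + Z_0) = (81 − j49.9)/(181 − j49.9)
|Γ| = 95.1/188

|Γ| ≈ 0.507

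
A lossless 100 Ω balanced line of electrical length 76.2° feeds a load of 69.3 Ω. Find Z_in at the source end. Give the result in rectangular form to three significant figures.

Z_in ≈ 136 + j23.6 Ω

tan(βl) = tan(76.2°) = 4.07
Z_in = Z_0·(Z_L + jZ_0·tanβl)/(Z_0 + jZ_L·tanβl)
     = 100·(69.3 + j407)/(100 + j282)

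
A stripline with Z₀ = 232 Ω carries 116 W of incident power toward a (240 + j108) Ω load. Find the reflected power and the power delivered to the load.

P_reflected ≈ 5.8 W; P_delivered ≈ 110 W

|Γ| = |(8 + j108)/(472 + j108)| = 0.224
|Γ|² = 0.05
P_refl = |Γ|²·P_inc = 5.8 W, P_del = (1 − |Γ|²)·P_inc = 110 W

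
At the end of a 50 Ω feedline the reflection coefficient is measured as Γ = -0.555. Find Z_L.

Z_L = Z_0·(1 + Γ)/(1 − Γ) = 50·(0.445)/(1.56)

Z_L ≈ 14.3 Ω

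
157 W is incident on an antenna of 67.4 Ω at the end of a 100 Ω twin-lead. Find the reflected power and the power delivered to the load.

P_reflected ≈ 5.95 W; P_delivered ≈ 151 W

Γ = (67.4 − 100)/(67.4 + 100) = -0.195
|Γ|² = 0.0379
P_refl = |Γ|²·P_inc = 5.95 W, P_del = (1 − |Γ|²)·P_inc = 151 W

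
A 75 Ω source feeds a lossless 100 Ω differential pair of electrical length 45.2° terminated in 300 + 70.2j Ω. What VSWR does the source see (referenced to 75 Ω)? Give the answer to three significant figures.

tan(βl) = 1.01
Z_in = Z_0·(Z_L + jZ_0·tanβl)/(Z_0 + jZ_L·tanβl) = 65.6 − j92.9 Ω
Γ_s = (Z_in − Z_s)/(Z_in + Z_s) = (-9.41 − j92.9)/(141 − j92.9), |Γ_s| = 0.554
VSWR = (1 + |Γ_s|)/(1 − |Γ_s|)

VSWR ≈ 3.49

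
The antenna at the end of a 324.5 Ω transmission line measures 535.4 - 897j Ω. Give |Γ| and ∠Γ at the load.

Γ ≈ 0.742 ∠ -30.6°

Γ = (Z_L − Z_0)/(Z_L + Z_0) = (210.9 − j897)/(859.9 − j897)
|Γ| = 921/1240 = 0.742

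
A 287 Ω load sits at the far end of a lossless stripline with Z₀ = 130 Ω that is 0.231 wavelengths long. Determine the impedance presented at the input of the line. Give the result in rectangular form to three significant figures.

Z_in ≈ 59.6 − j12.4 Ω

βl = 2π × 0.231 = 83.2°
tan(βl) = tan(83.2°) = 8.34
Z_in = Z_0·(Z_L + jZ_0·tanβl)/(Z_0 + jZ_L·tanβl)
     = 130·(287 + j1080)/(130 + j2390)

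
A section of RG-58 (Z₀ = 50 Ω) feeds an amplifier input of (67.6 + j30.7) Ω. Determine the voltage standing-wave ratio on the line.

Γ = (Z_L − Z_0)/(Z_L + Z_0) = (17.6 + j30.7)/(117.6 + j30.7)
|Γ| = 35.4/122 = 0.291
VSWR = (1 + |Γ|)/(1 − |Γ|) = 1.29/0.709

VSWR ≈ 1.82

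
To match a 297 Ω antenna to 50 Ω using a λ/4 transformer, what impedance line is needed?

Z_qwt = √(Z_0·R_L) = √(50 × 297) = √14850

Z_qwt ≈ 122 Ω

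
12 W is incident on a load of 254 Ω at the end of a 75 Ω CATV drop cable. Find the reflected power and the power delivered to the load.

P_reflected ≈ 3.55 W; P_delivered ≈ 8.45 W

Γ = (254 − 75)/(254 + 75) = 0.544
|Γ|² = 0.296
P_refl = |Γ|²·P_inc = 3.55 W, P_del = (1 − |Γ|²)·P_inc = 8.45 W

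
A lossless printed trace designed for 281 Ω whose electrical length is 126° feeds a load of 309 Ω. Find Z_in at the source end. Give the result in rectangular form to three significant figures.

Z_in ≈ 272 + j24.6 Ω

tan(βl) = tan(126°) = -1.38
Z_in = Z_0·(Z_L + jZ_0·tanβl)/(Z_0 + jZ_L·tanβl)
     = 281·(309 − j387)/(281 − j425)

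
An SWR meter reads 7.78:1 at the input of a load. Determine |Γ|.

|Γ| ≈ 0.772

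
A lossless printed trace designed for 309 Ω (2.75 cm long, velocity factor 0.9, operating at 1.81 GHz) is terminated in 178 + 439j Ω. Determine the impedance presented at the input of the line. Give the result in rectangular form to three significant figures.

Z_in ≈ 163 − j414 Ω

λ = v/f = 0.9·c / 1.81 GHz = 0.149 m
βl = 2π·l/λ = 2π × 0.184 = 66.4°
tan(βl) = tan(66.4°) = 2.29
Z_in = Z_0·(Z_L + jZ_0·tanβl)/(Z_0 + jZ_L·tanβl)
     = 309·(178 + j1150)/(-694 + j407)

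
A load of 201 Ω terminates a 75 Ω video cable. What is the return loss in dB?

RL ≈ 6.81 dB

Γ = (201 − 75)/(201 + 75) = 0.457
RL = −20·log₁₀|Γ| = −20·log₁₀(0.457)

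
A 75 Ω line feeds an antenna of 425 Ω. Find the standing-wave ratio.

VSWR ≈ 5.67

For a purely resistive load, VSWR = R_L/Z_0 or Z_0/R_L (whichever > 1) = 425/75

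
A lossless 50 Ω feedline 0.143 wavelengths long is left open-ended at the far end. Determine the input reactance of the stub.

βl = 2π × 0.143 = 51.5°
tan(βl) = 1.26
For an open-ended stub, Z_in = −jZ_0·cot(βl) = −jZ_0/tan(βl)

X_in ≈ -39.8 Ω (capacitive)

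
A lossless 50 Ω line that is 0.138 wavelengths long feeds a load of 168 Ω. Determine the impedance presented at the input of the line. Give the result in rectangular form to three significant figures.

βl = 2π × 0.138 = 49.7°
tan(βl) = tan(49.7°) = 1.18
Z_in = Z_0·(Z_L + jZ_0·tanβl)/(Z_0 + jZ_L·tanβl)
     = 50·(168 + j58.9)/(50 + j198)

Z_in ≈ 24.1 − j36.4 Ω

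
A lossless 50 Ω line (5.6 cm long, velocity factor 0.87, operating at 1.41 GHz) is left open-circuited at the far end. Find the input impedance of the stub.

Z_in ≈ +j17.1 Ω

λ = v/f = 0.87·c / 1.41 GHz = 0.185 m
βl = 2π·l/λ = 2π × 0.303 = 109°
tan(βl) = -2.92
For an open-circuited stub, Z_in = −jZ_0·cot(βl) = −jZ_0/tan(βl)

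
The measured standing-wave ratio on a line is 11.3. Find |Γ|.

|Γ| ≈ 0.837

|Γ| = (S − 1)/(S + 1) = (11.3 − 1)/(11.3 + 1) = 10.3/12.3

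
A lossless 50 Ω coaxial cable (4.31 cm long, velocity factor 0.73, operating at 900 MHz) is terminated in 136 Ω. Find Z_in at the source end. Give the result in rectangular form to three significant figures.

λ = v/f = 0.73·c / 900 MHz = 0.243 m
βl = 2π·l/λ = 2π × 0.177 = 63.8°
tan(βl) = tan(63.8°) = 2.03
Z_in = Z_0·(Z_L + jZ_0·tanβl)/(Z_0 + jZ_L·tanβl)
     = 50·(136 + j101)/(50 + j276)

Z_in ≈ 22.1 − j20.6 Ω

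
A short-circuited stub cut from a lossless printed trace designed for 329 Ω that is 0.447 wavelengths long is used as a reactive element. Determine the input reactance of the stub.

X_in ≈ -114 Ω (capacitive)

βl = 2π × 0.447 = 161°
tan(βl) = -0.346
For a short-circuited stub, Z_in = jZ_0·tan(βl)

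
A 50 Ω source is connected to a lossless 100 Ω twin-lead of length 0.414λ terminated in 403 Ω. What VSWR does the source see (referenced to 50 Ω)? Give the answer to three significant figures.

βl = 2π × 0.414 = 149°
tan(βl) = -0.6
Z_in = Z_0·(Z_L + jZ_0·tanβl)/(Z_0 + jZ_L·tanβl) = 80.1 + j134 Ω
Γ_s = (Z_in − Z_s)/(Z_in + Z_s) = (30.1 + j134)/(130 + j134), |Γ_s| = 0.734
VSWR = (1 + |Γ_s|)/(1 − |Γ_s|)

VSWR ≈ 6.53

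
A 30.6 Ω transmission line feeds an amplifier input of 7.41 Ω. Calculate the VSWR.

For a purely resistive load, VSWR = R_L/Z_0 or Z_0/R_L (whichever > 1) = 30.6/7.41

VSWR ≈ 4.13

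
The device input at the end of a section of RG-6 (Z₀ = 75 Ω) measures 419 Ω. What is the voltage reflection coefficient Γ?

Γ = 0.696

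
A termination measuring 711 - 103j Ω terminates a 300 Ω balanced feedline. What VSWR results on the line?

VSWR ≈ 2.43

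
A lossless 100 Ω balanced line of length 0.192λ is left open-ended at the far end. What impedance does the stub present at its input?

Z_in ≈ −j38.1 Ω

βl = 2π × 0.192 = 69.1°
tan(βl) = 2.62
For an open-ended stub, Z_in = −jZ_0·cot(βl) = −jZ_0/tan(βl)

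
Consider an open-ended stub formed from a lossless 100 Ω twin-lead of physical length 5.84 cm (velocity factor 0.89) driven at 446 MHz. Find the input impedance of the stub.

Z_in ≈ −j142 Ω

λ = v/f = 0.89·c / 446 MHz = 0.599 m
βl = 2π·l/λ = 2π × 0.0976 = 35.1°
tan(βl) = 0.703
For an open-ended stub, Z_in = −jZ_0·cot(βl) = −jZ_0/tan(βl)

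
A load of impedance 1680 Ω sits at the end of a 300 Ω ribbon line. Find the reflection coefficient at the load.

Γ = (Z_L − Z_0)/(Z_L + Z_0) = (1680 − 300)/(1680 + 300) = 1380/1980

Γ = 0.697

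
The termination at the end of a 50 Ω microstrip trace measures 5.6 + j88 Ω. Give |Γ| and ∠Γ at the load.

Γ = (Z_L − Z_0)/(Z_L + Z_0) = (-44.4 + j88)/(55.6 + j88)
|Γ| = 98.6/104 = 0.947

Γ ≈ 0.947 ∠ 59.1°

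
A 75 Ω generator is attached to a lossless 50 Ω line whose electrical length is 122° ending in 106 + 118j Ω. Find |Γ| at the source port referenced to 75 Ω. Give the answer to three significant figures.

|Γ| ≈ 0.754

tan(βl) = -1.6
Z_in = Z_0·(Z_L + jZ_0·tanβl)/(Z_0 + jZ_L·tanβl) = 11 + j15.8 Ω
Γ_s = (Z_in − Z_s)/(Z_in + Z_s) = (-64 + j15.8)/(86 + j15.8), |Γ_s| = 0.754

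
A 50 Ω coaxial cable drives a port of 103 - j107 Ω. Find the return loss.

Γ = (53 − j107)/(153 − j107), |Γ| = 0.64
RL = −20·log₁₀|Γ| = −20·log₁₀(0.64)

RL ≈ 3.88 dB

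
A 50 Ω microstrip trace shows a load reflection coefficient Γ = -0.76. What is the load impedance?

Z_L ≈ 6.82 Ω

Z_L = Z_0·(1 + Γ)/(1 − Γ) = 50·(0.24)/(1.76)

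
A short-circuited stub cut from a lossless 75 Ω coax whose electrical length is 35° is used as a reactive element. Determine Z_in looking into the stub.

Z_in ≈ +j52.5 Ω

tan(βl) = 0.7
For a short-circuited stub, Z_in = jZ_0·tan(βl)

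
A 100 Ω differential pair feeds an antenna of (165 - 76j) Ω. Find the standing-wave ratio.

Γ = (Z_L − Z_0)/(Z_L + Z_0) = (65 − j76)/(265 − j76)
|Γ| = 100/276 = 0.363
VSWR = (1 + |Γ|)/(1 − |Γ|) = 1.36/0.637

VSWR ≈ 2.14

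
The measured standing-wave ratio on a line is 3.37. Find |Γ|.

|Γ| = (S − 1)/(S + 1) = (3.37 − 1)/(3.37 + 1) = 2.37/4.37

|Γ| ≈ 0.542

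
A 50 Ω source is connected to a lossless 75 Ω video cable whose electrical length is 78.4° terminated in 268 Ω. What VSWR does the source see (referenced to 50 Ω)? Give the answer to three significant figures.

VSWR ≈ 2.52

tan(βl) = 4.87
Z_in = Z_0·(Z_L + jZ_0·tanβl)/(Z_0 + jZ_L·tanβl) = 21.8 − j14.1 Ω
Γ_s = (Z_in − Z_s)/(Z_in + Z_s) = (-28.2 − j14.1)/(71.8 − j14.1), |Γ_s| = 0.431
VSWR = (1 + |Γ_s|)/(1 − |Γ_s|)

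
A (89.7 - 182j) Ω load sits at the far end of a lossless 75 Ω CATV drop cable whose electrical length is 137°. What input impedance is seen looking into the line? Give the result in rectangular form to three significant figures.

tan(βl) = tan(137°) = -0.933
Z_in = Z_0·(Z_L + jZ_0·tanβl)/(Z_0 + jZ_L·tanβl)
     = 75·(89.7 − j252)/(-94.7 − j83.6)

Z_in ≈ 59.1 + j147 Ω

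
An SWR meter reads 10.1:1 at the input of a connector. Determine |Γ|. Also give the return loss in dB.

|Γ| = (S − 1)/(S + 1) = (10.1 − 1)/(10.1 + 1) = 9.1/11.1
RL = −20·log₁₀|Γ| = −20·log₁₀(0.82)

|Γ| ≈ 0.82; return loss ≈ 1.73 dB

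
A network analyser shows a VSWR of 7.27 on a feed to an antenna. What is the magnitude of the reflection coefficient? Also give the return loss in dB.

|Γ| ≈ 0.758; return loss ≈ 2.4 dB

|Γ| = (S − 1)/(S + 1) = (7.27 − 1)/(7.27 + 1) = 6.27/8.27
RL = −20·log₁₀|Γ| = −20·log₁₀(0.758)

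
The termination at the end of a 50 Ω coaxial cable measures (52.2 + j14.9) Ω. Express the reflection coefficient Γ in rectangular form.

Γ ≈ 0.0419 + j0.14

Γ = (Z_L − Z_0)/(Z_L + Z_0) = (2.2 + j14.9)/(102.2 + j14.9)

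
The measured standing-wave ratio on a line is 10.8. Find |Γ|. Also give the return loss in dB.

|Γ| = (S − 1)/(S + 1) = (10.8 − 1)/(10.8 + 1) = 9.8/11.8
RL = −20·log₁₀|Γ| = −20·log₁₀(0.831)

|Γ| ≈ 0.831; return loss ≈ 1.61 dB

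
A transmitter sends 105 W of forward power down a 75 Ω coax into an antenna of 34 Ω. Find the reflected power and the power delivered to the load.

P_reflected ≈ 14.9 W; P_delivered ≈ 90.1 W

Γ = (34 − 75)/(34 + 75) = -0.376
|Γ|² = 0.141
P_refl = |Γ|²·P_inc = 14.9 W, P_del = (1 − |Γ|²)·P_inc = 90.1 W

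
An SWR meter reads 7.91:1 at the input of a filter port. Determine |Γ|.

|Γ| = (S − 1)/(S + 1) = (7.91 − 1)/(7.91 + 1) = 6.91/8.91

|Γ| ≈ 0.776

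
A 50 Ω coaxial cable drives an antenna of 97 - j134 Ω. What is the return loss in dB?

Γ = (47 − j134)/(147 − j134), |Γ| = 0.714
RL = −20·log₁₀|Γ| = −20·log₁₀(0.714)

RL ≈ 2.93 dB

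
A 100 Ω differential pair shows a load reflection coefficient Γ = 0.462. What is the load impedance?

Z_L ≈ 272 Ω

Z_L = Z_0·(1 + Γ)/(1 − Γ) = 100·(1.46)/(0.538)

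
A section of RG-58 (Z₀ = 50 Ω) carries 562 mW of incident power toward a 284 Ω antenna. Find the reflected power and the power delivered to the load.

P_reflected ≈ 276 mW; P_delivered ≈ 286 mW

Γ = (284 − 50)/(284 + 50) = 0.701
|Γ|² = 0.491
P_refl = |Γ|²·P_inc = 276 mW, P_del = (1 − |Γ|²)·P_inc = 286 mW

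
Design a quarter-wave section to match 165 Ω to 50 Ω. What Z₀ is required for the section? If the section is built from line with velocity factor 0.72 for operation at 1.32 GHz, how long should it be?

Z_qwt = √(Z_0·R_L) = √(50 × 165) = √8250
λ = 0.72·c/f = 0.164 m, so l = λ/4 = 0.0409 m

Z_qwt ≈ 90.8 Ω; length ≈ 4.09 cm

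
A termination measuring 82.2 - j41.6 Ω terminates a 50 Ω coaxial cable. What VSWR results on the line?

Γ = (Z_L − Z_0)/(Z_L + Z_0) = (32.2 − j41.6)/(132.2 − j41.6)
|Γ| = 52.6/139 = 0.38
VSWR = (1 + |Γ|)/(1 − |Γ|) = 1.38/0.62

VSWR ≈ 2.22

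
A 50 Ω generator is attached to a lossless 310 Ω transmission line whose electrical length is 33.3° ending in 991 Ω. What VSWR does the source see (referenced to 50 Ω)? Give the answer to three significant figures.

tan(βl) = 0.657
Z_in = Z_0·(Z_L + jZ_0·tanβl)/(Z_0 + jZ_L·tanβl) = 262 − j347 Ω
Γ_s = (Z_in − Z_s)/(Z_in + Z_s) = (212 − j347)/(312 − j347), |Γ_s| = 0.871
VSWR = (1 + |Γ_s|)/(1 − |Γ_s|)

VSWR ≈ 14.6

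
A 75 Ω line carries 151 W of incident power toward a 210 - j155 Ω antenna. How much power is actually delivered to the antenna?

|Γ| = |(135 − j155)/(285 − j155)| = 0.634
|Γ|² = 0.401
P_refl = |Γ|²·P_inc = 60.6 W, P_del = (1 − |Γ|²)·P_inc = 90.4 W

P_delivered ≈ 90.4 W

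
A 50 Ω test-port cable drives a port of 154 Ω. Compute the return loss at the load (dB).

Γ = (154 − 50)/(154 + 50) = 0.51
RL = −20·log₁₀|Γ| = −20·log₁₀(0.51)

RL ≈ 5.85 dB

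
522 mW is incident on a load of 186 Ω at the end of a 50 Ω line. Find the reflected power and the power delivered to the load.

P_reflected ≈ 173 mW; P_delivered ≈ 349 mW

Γ = (186 − 50)/(186 + 50) = 0.576
|Γ|² = 0.332
P_refl = |Γ|²·P_inc = 173 mW, P_del = (1 − |Γ|²)·P_inc = 349 mW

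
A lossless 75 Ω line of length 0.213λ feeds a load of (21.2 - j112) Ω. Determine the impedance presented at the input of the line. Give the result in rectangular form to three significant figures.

βl = 2π × 0.213 = 76.7°
tan(βl) = tan(76.7°) = 4.22
Z_in = Z_0·(Z_L + jZ_0·tanβl)/(Z_0 + jZ_L·tanβl)
     = 75·(21.2 + j205)/(548 + j89.5)

Z_in ≈ 7.29 + j26.8 Ω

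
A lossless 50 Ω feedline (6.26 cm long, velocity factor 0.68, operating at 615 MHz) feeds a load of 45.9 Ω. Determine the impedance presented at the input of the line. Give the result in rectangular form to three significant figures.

Z_in ≈ 53.1 + j3.16 Ω

λ = v/f = 0.68·c / 615 MHz = 0.332 m
βl = 2π·l/λ = 2π × 0.189 = 67.9°
tan(βl) = tan(67.9°) = 2.47
Z_in = Z_0·(Z_L + jZ_0·tanβl)/(Z_0 + jZ_L·tanβl)
     = 50·(45.9 + j123)/(50 + j113)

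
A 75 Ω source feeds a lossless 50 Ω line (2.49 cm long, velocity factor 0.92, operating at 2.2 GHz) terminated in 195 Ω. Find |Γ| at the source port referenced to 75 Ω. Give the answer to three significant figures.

|Γ| ≈ 0.694

λ = v/f = 0.92·c / 2.2 GHz = 0.125 m
βl = 2π·l/λ = 2π × 0.198 = 71.5°
tan(βl) = 2.98
Z_in = Z_0·(Z_L + jZ_0·tanβl)/(Z_0 + jZ_L·tanβl) = 14.2 − j15.6 Ω
Γ_s = (Z_in − Z_s)/(Z_in + Z_s) = (-60.8 − j15.6)/(89.2 − j15.6), |Γ_s| = 0.694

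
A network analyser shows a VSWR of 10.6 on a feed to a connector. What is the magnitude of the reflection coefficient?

|Γ| ≈ 0.828

|Γ| = (S − 1)/(S + 1) = (10.6 − 1)/(10.6 + 1) = 9.6/11.6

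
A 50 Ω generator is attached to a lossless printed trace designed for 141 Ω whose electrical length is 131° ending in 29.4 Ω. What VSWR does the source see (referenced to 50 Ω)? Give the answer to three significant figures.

VSWR ≈ 8.61

tan(βl) = -1.15
Z_in = Z_0·(Z_L + jZ_0·tanβl)/(Z_0 + jZ_L·tanβl) = 64.6 − j147 Ω
Γ_s = (Z_in − Z_s)/(Z_in + Z_s) = (14.6 − j147)/(115 − j147), |Γ_s| = 0.792
VSWR = (1 + |Γ_s|)/(1 − |Γ_s|)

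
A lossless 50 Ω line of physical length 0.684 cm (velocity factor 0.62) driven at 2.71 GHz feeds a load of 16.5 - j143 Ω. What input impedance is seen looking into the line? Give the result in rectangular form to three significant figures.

λ = v/f = 0.62·c / 2.71 GHz = 0.0686 m
βl = 2π·l/λ = 2π × 0.0997 = 35.9°
tan(βl) = tan(35.9°) = 0.723
Z_in = Z_0·(Z_L + jZ_0·tanβl)/(Z_0 + jZ_L·tanβl)
     = 50·(16.5 − j107)/(153 + j11.9)

Z_in ≈ 2.65 − j35 Ω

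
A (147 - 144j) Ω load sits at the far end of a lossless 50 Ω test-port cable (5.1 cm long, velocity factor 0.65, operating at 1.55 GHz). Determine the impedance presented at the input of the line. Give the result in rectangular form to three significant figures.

λ = v/f = 0.65·c / 1.55 GHz = 0.126 m
βl = 2π·l/λ = 2π × 0.405 = 146°
tan(βl) = tan(146°) = -0.676
Z_in = Z_0·(Z_L + jZ_0·tanβl)/(Z_0 + jZ_L·tanβl)
     = 50·(147 − j178)/(-47.4 − j99.4)

Z_in ≈ 44.2 + j95 Ω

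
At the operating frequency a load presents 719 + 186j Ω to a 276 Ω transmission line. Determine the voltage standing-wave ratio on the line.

VSWR ≈ 2.81

Γ = (Z_L − Z_0)/(Z_L + Z_0) = (443 + j186)/(995 + j186)
|Γ| = 480/1010 = 0.475
VSWR = (1 + |Γ|)/(1 − |Γ|) = 1.47/0.525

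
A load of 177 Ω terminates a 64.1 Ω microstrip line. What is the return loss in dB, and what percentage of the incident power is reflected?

Γ = (177 − 64.1)/(177 + 64.1) = 0.468
RL = −20·log₁₀(0.468) = 6.59 dB
P_refl/P_inc = |Γ|² = 0.219

RL ≈ 6.59 dB; 21.9% of incident power reflected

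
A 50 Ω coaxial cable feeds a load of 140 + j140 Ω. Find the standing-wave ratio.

VSWR ≈ 5.78

Γ = (Z_L − Z_0)/(Z_L + Z_0) = (90 + j140)/(190 + j140)
|Γ| = 166/236 = 0.705
VSWR = (1 + |Γ|)/(1 − |Γ|) = 1.71/0.295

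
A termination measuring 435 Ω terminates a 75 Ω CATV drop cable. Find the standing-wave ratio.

Γ = (435 − 75)/(435 + 75) = 0.706
VSWR = (1 + 0.706)/(1 − 0.706)

VSWR ≈ 5.8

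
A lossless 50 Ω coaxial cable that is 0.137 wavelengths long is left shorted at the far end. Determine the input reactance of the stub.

X_in ≈ 58.2 Ω (inductive)

βl = 2π × 0.137 = 49.3°
tan(βl) = 1.16
For a shorted stub, Z_in = jZ_0·tan(βl)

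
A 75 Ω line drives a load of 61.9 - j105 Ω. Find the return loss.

Γ = (-13.1 − j105)/(136.9 − j105), |Γ| = 0.613
RL = −20·log₁₀|Γ| = −20·log₁₀(0.613)

RL ≈ 4.25 dB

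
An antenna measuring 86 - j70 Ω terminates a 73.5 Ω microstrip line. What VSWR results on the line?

Γ = (Z_L − Z_0)/(Z_L + Z_0) = (12.5 − j70)/(159.5 − j70)
|Γ| = 71.1/174 = 0.408
VSWR = (1 + |Γ|)/(1 − |Γ|) = 1.41/0.592

VSWR ≈ 2.38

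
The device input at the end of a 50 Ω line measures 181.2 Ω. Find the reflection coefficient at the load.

Γ = 0.567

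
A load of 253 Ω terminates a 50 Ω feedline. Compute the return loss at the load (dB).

RL ≈ 3.48 dB

Γ = (253 − 50)/(253 + 50) = 0.67
RL = −20·log₁₀|Γ| = −20·log₁₀(0.67)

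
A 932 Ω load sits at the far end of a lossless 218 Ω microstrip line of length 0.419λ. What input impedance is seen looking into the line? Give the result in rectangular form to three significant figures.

Z_in ≈ 183 + j314 Ω

βl = 2π × 0.419 = 151°
tan(βl) = tan(151°) = -0.558
Z_in = Z_0·(Z_L + jZ_0·tanβl)/(Z_0 + jZ_L·tanβl)
     = 218·(932 − j122)/(218 − j520)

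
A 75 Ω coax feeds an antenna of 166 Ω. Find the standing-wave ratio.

VSWR ≈ 2.21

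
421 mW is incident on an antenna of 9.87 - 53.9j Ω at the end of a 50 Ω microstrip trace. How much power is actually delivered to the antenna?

P_delivered ≈ 128 mW

|Γ| = |(-40.13 − j53.9)/(59.87 − j53.9)| = 0.834
|Γ|² = 0.696
P_refl = |Γ|²·P_inc = 293 mW, P_del = (1 − |Γ|²)·P_inc = 128 mW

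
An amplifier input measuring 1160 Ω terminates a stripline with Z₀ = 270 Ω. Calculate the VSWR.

VSWR ≈ 4.3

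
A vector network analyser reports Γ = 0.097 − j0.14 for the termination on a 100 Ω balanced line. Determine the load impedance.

Z_L = Z_0·(1 + Γ)/(1 − Γ) = 100·(1.1 − j0.14)/(0.903 + j0.14)

Z_L ≈ 116 − j33.5 Ω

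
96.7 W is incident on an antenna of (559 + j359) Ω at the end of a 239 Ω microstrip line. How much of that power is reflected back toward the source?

P_reflected ≈ 29.2 W

|Γ| = |(320 + j359)/(798 + j359)| = 0.55
|Γ|² = 0.302
P_refl = |Γ|²·P_inc = 29.2 W, P_del = (1 − |Γ|²)·P_inc = 67.5 W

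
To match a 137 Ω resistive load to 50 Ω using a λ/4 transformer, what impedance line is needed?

Z_qwt ≈ 82.8 Ω

Z_qwt = √(Z_0·R_L) = √(50 × 137) = √6850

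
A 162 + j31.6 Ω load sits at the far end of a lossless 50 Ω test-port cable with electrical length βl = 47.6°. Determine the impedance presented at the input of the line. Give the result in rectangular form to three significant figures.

Z_in ≈ 28.1 − j43.2 Ω

tan(βl) = tan(47.6°) = 1.1
Z_in = Z_0·(Z_L + jZ_0·tanβl)/(Z_0 + jZ_L·tanβl)
     = 50·(162 + j86.4)/(15.4 + j177)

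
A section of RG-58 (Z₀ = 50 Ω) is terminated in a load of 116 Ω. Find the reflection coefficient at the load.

Γ = 0.398

Γ = (Z_L − Z_0)/(Z_L + Z_0) = (116 − 50)/(116 + 50) = 66/166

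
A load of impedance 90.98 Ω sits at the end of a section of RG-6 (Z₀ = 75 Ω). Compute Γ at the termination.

Γ = 0.0963

Γ = (Z_L − Z_0)/(Z_L + Z_0) = (90.98 − 75)/(90.98 + 75) = 15.98/166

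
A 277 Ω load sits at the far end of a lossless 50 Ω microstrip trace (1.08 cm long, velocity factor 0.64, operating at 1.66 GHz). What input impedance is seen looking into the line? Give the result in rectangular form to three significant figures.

Z_in ≈ 27.4 − j67.8 Ω

λ = v/f = 0.64·c / 1.66 GHz = 0.116 m
βl = 2π·l/λ = 2π × 0.0934 = 33.6°
tan(βl) = tan(33.6°) = 0.665
Z_in = Z_0·(Z_L + jZ_0·tanβl)/(Z_0 + jZ_L·tanβl)
     = 50·(277 + j33.2)/(50 + j184)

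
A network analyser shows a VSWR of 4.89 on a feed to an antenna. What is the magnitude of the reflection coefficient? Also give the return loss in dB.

|Γ| ≈ 0.66; return loss ≈ 3.6 dB

|Γ| = (S − 1)/(S + 1) = (4.89 − 1)/(4.89 + 1) = 3.89/5.89
RL = −20·log₁₀|Γ| = −20·log₁₀(0.66)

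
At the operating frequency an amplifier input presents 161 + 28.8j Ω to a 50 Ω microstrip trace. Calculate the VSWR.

VSWR ≈ 3.33

Γ = (Z_L − Z_0)/(Z_L + Z_0) = (111 + j28.8)/(211 + j28.8)
|Γ| = 115/213 = 0.538
VSWR = (1 + |Γ|)/(1 − |Γ|) = 1.54/0.462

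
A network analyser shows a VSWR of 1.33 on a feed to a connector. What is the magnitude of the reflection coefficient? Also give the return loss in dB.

|Γ| ≈ 0.142; return loss ≈ 17 dB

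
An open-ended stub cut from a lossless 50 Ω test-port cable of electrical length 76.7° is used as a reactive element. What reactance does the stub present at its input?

tan(βl) = 4.23
For an open-ended stub, Z_in = −jZ_0·cot(βl) = −jZ_0/tan(βl)

X_in ≈ -11.8 Ω (capacitive)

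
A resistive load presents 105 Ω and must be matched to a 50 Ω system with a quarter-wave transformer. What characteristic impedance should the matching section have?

Z_qwt ≈ 72.5 Ω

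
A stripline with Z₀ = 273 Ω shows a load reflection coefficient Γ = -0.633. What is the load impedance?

Z_L = Z_0·(1 + Γ)/(1 − Γ) = 273·(0.367)/(1.63)

Z_L ≈ 61.4 Ω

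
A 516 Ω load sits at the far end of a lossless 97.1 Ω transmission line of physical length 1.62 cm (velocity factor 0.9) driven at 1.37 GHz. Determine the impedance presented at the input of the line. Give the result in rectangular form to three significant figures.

Z_in ≈ 67.5 − j149 Ω

λ = v/f = 0.9·c / 1.37 GHz = 0.197 m
βl = 2π·l/λ = 2π × 0.0822 = 29.6°
tan(βl) = tan(29.6°) = 0.568
Z_in = Z_0·(Z_L + jZ_0·tanβl)/(Z_0 + jZ_L·tanβl)
     = 97.1·(516 + j55.1)/(97.1 + j293)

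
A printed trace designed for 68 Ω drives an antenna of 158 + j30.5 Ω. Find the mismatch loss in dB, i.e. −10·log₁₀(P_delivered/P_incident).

mismatch loss ≈ 0.828 dB

Γ = (90 + j30.5)/(226 + j30.5), |Γ| = 0.417
|Γ|² = 0.174, so P_del/P_inc = 1 − |Γ|² = 0.826
ML = −10·log₁₀(1 − |Γ|²)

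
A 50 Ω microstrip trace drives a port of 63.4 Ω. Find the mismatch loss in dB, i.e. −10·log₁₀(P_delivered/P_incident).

mismatch loss ≈ 0.0611 dB

Γ = (63.4 − 50)/(63.4 + 50) = 0.118
|Γ|² = 0.014, so P_del/P_inc = 1 − |Γ|² = 0.986
ML = −10·log₁₀(1 − |Γ|²)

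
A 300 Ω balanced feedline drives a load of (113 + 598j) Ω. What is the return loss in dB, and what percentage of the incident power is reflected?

RL ≈ 1.29 dB; 74.3% of incident power reflected

Γ = (-187 + j598)/(413 + j598), |Γ| = 0.862
RL = −20·log₁₀(0.862) = 1.29 dB
P_refl/P_inc = |Γ|² = 0.743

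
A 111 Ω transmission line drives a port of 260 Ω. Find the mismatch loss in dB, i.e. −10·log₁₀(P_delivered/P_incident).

Γ = (260 − 111)/(260 + 111) = 0.402
|Γ|² = 0.161, so P_del/P_inc = 1 − |Γ|² = 0.839
ML = −10·log₁₀(1 − |Γ|²)

mismatch loss ≈ 0.764 dB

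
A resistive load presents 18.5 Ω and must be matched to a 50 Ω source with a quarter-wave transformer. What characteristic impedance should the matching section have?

Z_qwt ≈ 30.4 Ω

Z_qwt = √(Z_0·R_L) = √(50 × 18.5) = √925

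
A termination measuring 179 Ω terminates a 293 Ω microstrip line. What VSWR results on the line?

Γ = (179 − 293)/(179 + 293) = -0.242
VSWR = (1 + 0.242)/(1 − 0.242)

VSWR ≈ 1.64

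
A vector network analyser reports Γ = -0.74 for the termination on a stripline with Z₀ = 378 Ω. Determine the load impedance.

Z_L = Z_0·(1 + Γ)/(1 − Γ) = 378·(0.26)/(1.74)

Z_L ≈ 56.5 Ω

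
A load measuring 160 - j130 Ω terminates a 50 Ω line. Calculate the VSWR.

Γ = (Z_L − Z_0)/(Z_L + Z_0) = (110 − j130)/(210 − j130)
|Γ| = 170/247 = 0.689
VSWR = (1 + |Γ|)/(1 − |Γ|) = 1.69/0.311

VSWR ≈ 5.44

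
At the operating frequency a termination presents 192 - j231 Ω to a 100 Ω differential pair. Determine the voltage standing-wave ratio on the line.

VSWR ≈ 5.02

Γ = (Z_L − Z_0)/(Z_L + Z_0) = (92 − j231)/(292 − j231)
|Γ| = 249/372 = 0.668
VSWR = (1 + |Γ|)/(1 − |Γ|) = 1.67/0.332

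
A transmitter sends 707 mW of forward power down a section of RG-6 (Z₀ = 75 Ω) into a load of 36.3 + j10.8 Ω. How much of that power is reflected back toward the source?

P_reflected ≈ 91.3 mW

|Γ| = |(-38.7 + j10.8)/(111.3 + j10.8)| = 0.359
|Γ|² = 0.129
P_refl = |Γ|²·P_inc = 91.3 mW, P_del = (1 − |Γ|²)·P_inc = 616 mW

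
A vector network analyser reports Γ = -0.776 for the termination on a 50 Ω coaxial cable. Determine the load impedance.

Z_L = Z_0·(1 + Γ)/(1 − Γ) = 50·(0.224)/(1.78)

Z_L ≈ 6.31 Ω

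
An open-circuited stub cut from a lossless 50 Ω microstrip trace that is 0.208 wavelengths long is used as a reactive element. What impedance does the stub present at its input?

Z_in ≈ −j13.5 Ω

βl = 2π × 0.208 = 74.9°
tan(βl) = 3.7
For an open-circuited stub, Z_in = −jZ_0·cot(βl) = −jZ_0/tan(βl)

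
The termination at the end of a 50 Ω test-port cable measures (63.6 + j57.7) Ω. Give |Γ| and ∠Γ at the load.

Γ ≈ 0.465 ∠ 49.8°

Γ = (Z_L − Z_0)/(Z_L + Z_0) = (13.6 + j57.7)/(113.6 + j57.7)
|Γ| = 59.3/127 = 0.465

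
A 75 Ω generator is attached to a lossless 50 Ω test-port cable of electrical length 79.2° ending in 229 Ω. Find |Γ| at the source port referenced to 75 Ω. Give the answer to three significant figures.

tan(βl) = 5.24
Z_in = Z_0·(Z_L + jZ_0·tanβl)/(Z_0 + jZ_L·tanβl) = 11.3 − j9.07 Ω
Γ_s = (Z_in − Z_s)/(Z_in + Z_s) = (-63.7 − j9.07)/(86.3 − j9.07), |Γ_s| = 0.742

|Γ| ≈ 0.742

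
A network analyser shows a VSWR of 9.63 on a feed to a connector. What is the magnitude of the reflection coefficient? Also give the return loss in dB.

|Γ| = (S − 1)/(S + 1) = (9.63 − 1)/(9.63 + 1) = 8.63/10.6
RL = −20·log₁₀|Γ| = −20·log₁₀(0.812)

|Γ| ≈ 0.812; return loss ≈ 1.81 dB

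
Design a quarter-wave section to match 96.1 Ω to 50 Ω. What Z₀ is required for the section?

Z_qwt = √(Z_0·R_L) = √(50 × 96.1) = √4805

Z_qwt ≈ 69.3 Ω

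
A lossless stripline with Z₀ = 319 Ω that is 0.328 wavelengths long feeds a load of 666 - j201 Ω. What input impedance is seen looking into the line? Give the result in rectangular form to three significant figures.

Z_in ≈ 196 + j179 Ω

βl = 2π × 0.328 = 118°
tan(βl) = tan(118°) = -1.87
Z_in = Z_0·(Z_L + jZ_0·tanβl)/(Z_0 + jZ_L·tanβl)
     = 319·(666 − j799)/(-57.8 − j1250)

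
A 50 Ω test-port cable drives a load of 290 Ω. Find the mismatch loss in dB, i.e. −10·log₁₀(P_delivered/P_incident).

Γ = (290 − 50)/(290 + 50) = 0.706
|Γ|² = 0.498, so P_del/P_inc = 1 − |Γ|² = 0.502
ML = −10·log₁₀(1 − |Γ|²)

mismatch loss ≈ 3 dB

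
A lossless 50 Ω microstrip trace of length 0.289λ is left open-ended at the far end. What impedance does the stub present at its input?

βl = 2π × 0.289 = 104°
tan(βl) = -4
For an open-ended stub, Z_in = −jZ_0·cot(βl) = −jZ_0/tan(βl)

Z_in ≈ +j12.5 Ω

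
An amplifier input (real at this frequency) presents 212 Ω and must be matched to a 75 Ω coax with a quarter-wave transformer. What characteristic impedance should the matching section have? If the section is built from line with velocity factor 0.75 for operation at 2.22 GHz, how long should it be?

Z_qwt = √(Z_0·R_L) = √(75 × 212) = √15900
λ = 0.75·c/f = 0.101 m, so l = λ/4 = 0.0253 m

Z_qwt ≈ 126 Ω; length ≈ 2.53 cm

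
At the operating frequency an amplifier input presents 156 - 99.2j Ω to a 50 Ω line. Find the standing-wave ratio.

VSWR ≈ 4.48

Γ = (Z_L − Z_0)/(Z_L + Z_0) = (106 − j99.2)/(206 − j99.2)
|Γ| = 145/229 = 0.635
VSWR = (1 + |Γ|)/(1 − |Γ|) = 1.63/0.365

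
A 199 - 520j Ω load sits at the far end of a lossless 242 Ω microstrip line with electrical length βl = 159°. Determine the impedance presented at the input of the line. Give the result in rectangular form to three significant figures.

tan(βl) = tan(159°) = -0.384
Z_in = Z_0·(Z_L + jZ_0·tanβl)/(Z_0 + jZ_L·tanβl)
     = 242·(199 − j613)/(42.4 − j76.4)

Z_in ≈ 1750 − j342 Ω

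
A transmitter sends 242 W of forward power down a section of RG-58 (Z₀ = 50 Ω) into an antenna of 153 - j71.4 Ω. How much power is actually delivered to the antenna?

P_delivered ≈ 160 W

|Γ| = |(103 − j71.4)/(203 − j71.4)| = 0.582
|Γ|² = 0.339
P_refl = |Γ|²·P_inc = 82.1 W, P_del = (1 − |Γ|²)·P_inc = 160 W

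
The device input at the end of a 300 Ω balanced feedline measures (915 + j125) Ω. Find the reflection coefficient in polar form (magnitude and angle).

Γ ≈ 0.514 ∠ 5.62°

Γ = (Z_L − Z_0)/(Z_L + Z_0) = (615 + j125)/(1215 + j125)
|Γ| = 628/1220 = 0.514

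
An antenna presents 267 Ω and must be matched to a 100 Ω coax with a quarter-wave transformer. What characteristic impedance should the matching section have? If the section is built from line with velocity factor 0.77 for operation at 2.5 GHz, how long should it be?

Z_qwt = √(Z_0·R_L) = √(100 × 267) = √26700
λ = 0.77·c/f = 0.0924 m, so l = λ/4 = 0.0231 m

Z_qwt ≈ 163 Ω; length ≈ 2.31 cm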